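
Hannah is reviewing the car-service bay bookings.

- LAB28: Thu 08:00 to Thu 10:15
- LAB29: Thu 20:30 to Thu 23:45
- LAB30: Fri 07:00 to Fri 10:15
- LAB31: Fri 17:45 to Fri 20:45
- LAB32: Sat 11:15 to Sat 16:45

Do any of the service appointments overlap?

Sorted by start: LAB28, LAB29, LAB30, LAB31, LAB32.
LAB29 starts after LAB28 ends; LAB28 is clear from here.
LAB30 starts after LAB29 ends; LAB29 is clear from here.
LAB31 starts after LAB30 ends; LAB30 is clear from here.
LAB32 starts after LAB31 ends.
Every pair is clear; the schedule has no overlaps.

No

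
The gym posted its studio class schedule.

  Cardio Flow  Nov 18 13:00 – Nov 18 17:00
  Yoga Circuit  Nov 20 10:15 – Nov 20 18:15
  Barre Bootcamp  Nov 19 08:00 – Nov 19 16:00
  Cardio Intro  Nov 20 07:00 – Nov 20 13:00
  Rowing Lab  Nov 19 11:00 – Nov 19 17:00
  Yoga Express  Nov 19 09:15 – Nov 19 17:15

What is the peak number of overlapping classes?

Sort all start/end points and keep a running count:
Nov 18 13:00 start Cardio Flow → 1
Nov 18 17:00 end Cardio Flow → 0
Nov 19 08:00 start Barre Bootcamp → 1
Nov 19 09:15 start Yoga Express → 2
Nov 19 11:00 start Rowing Lab → 3
Nov 19 16:00 end Barre Bootcamp → 2
Nov 19 17:00 end Rowing Lab → 1
Nov 19 17:15 end Yoga Express → 0
Nov 20 07:00 start Cardio Intro → 1
Nov 20 10:15 start Yoga Circuit → 2
Nov 20 13:00 end Cardio Intro → 1
Nov 20 18:15 end Yoga Circuit → 0
Peak is 3, at Nov 19 11:00 (Barre Bootcamp, Rowing Lab, Yoga Express).

3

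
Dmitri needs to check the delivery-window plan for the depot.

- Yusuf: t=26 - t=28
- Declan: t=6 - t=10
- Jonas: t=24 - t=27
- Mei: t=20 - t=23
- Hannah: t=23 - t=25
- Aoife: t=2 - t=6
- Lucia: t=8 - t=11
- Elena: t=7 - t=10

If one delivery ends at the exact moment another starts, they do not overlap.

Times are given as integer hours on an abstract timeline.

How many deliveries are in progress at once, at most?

3

Walk through starts and ends in time order (an end at T is processed before a start at T):
t=2 start Aoife → 1
t=6 end Aoife → 0
t=6 start Declan → 1
t=7 start Elena → 2
t=8 start Lucia → 3
t=10 end Declan → 2
t=10 end Elena → 1
t=11 end Lucia → 0
t=20 start Mei → 1
t=23 end Mei → 0
t=23 start Hannah → 1
t=24 start Jonas → 2
t=25 end Hannah → 1
t=26 start Yusuf → 2
t=27 end Jonas → 1
t=28 end Yusuf → 0
Peak is 3, at t=8 (Declan, Elena, Lucia).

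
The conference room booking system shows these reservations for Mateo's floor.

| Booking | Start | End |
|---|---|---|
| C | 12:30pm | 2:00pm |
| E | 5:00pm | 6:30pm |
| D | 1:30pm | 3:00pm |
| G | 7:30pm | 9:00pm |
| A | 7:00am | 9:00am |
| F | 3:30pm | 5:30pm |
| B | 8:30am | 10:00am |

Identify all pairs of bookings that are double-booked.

Sorted by start: A, B, C, D, F, E, G.
B starts before A ends → A and B overlap.
C starts after A ends — done with A.
C starts after B ends — done with B.
D starts before C ends → C and D overlap.
F starts after C ends — done with C.
F starts after D ends — done with D.
E starts before F ends → F and E overlap.
G starts after F ends.
G starts after E ends.

A & B, C & D, E & F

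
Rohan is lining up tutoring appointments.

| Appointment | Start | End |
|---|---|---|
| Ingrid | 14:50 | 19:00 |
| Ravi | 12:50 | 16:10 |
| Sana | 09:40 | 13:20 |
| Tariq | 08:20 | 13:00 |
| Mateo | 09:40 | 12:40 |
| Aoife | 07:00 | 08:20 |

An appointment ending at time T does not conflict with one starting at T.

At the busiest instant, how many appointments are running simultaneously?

Sweep the timeline, counting +1 at each start and −1 at each end (ends before starts at a tie):
07:00 start Aoife → 1
08:20 end Aoife → 0
08:20 start Tariq → 1
09:40 start Mateo → 2
09:40 start Sana → 3
12:40 end Mateo → 2
12:50 start Ravi → 3
13:00 end Tariq → 2
13:20 end Sana → 1
14:50 start Ingrid → 2
16:10 end Ravi → 1
19:00 end Ingrid → 0
Peak is 3, at 09:40 (Mateo, Sana, Tariq).

3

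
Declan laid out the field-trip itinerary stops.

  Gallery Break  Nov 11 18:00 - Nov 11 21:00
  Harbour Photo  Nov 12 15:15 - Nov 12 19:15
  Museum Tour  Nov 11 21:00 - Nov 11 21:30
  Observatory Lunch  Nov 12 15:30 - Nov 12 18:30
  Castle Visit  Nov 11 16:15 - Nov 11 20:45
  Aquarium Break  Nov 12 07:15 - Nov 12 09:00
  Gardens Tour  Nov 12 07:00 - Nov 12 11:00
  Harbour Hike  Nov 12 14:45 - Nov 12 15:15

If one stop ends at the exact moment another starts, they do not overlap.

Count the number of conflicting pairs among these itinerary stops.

3

Check each pair: they overlap iff neither finishes before the other starts.
Sorted by start: Castle Visit, Gallery Break, Museum Tour, Gardens Tour, Aquarium Break, Harbour Hike, Harbour Photo, Observatory Lunch.
Gallery Break starts before Castle Visit ends → Castle Visit and Gallery Break overlap.
Museum Tour starts after Castle Visit ends, so Castle Visit has no further overlaps.
Museum Tour starts exactly when Gallery Break ends (back-to-back, no overlap), so Gallery Break has no further overlaps.
Gardens Tour starts after Museum Tour ends, so Museum Tour has no further overlaps.
Aquarium Break starts before Gardens Tour ends → Gardens Tour and Aquarium Break overlap.
Harbour Hike starts after Gardens Tour ends, so Gardens Tour has no further overlaps.
Harbour Hike starts after Aquarium Break ends, so Aquarium Break has no further overlaps.
Harbour Photo starts exactly when Harbour Hike ends (back-to-back, no overlap), so Harbour Hike has no further overlaps.
Observatory Lunch starts before Harbour Photo ends → Harbour Photo and Observatory Lunch overlap.
Overlapping pairs: Aquarium Break & Gardens Tour, Castle Visit & Gallery Break, Harbour Photo & Observatory Lunch — 3 in total.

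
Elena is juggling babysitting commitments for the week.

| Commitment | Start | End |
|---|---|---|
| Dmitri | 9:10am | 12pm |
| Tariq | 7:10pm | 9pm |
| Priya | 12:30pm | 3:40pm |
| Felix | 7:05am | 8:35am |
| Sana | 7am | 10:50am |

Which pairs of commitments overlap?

Sorted by start: Sana, Felix, Dmitri, Priya, Tariq.
Felix starts before Sana ends → Sana and Felix overlap.
Dmitri starts before Sana ends → Sana and Dmitri overlap.
Priya starts after Sana ends, so Sana has no further overlaps.
Dmitri starts after Felix ends, so Felix has no further overlaps.
Priya starts after Dmitri ends, so Dmitri has no further overlaps.
Tariq starts after Priya ends.

Dmitri & Sana, Felix & Sana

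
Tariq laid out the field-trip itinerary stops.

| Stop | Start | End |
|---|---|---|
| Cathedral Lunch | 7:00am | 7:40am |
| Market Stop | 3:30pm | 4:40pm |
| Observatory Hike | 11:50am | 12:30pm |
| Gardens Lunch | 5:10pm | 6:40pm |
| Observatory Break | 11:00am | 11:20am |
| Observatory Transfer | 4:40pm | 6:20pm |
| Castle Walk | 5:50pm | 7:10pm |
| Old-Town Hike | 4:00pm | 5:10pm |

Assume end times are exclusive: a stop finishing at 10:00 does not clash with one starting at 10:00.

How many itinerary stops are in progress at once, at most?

3

Sort all start/end points and keep a running count:
7:00am start Cathedral Lunch → 1
7:40am end Cathedral Lunch → 0
11:00am start Observatory Break → 1
11:20am end Observatory Break → 0
11:50am start Observatory Hike → 1
12:30pm end Observatory Hike → 0
3:30pm start Market Stop → 1
4:00pm start Old-Town Hike → 2
4:40pm end Market Stop → 1
4:40pm start Observatory Transfer → 2
5:10pm end Old-Town Hike → 1
5:10pm start Gardens Lunch → 2
5:50pm start Castle Walk → 3
6:20pm end Observatory Transfer → 2
6:40pm end Gardens Lunch → 1
7:10pm end Castle Walk → 0
Peak is 3, at 5:50pm (Castle Walk, Gardens Lunch, Observatory Transfer).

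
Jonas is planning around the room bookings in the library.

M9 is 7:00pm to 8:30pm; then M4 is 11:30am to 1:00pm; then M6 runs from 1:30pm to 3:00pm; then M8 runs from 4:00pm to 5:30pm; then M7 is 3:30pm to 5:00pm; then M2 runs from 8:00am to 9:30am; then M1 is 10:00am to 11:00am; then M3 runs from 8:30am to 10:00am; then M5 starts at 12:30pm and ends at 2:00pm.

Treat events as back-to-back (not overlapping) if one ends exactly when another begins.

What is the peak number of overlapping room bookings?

Walk through starts and ends in time order (an end at T is processed before a start at T):
8:00am start M2 → 1
8:30am start M3 → 2
9:30am end M2 → 1
10:00am end M3 → 0
10:00am start M1 → 1
11:00am end M1 → 0
11:30am start M4 → 1
12:30pm start M5 → 2
1:00pm end M4 → 1
1:30pm start M6 → 2
2:00pm end M5 → 1
3:00pm end M6 → 0
3:30pm start M7 → 1
4:00pm start M8 → 2
5:00pm end M7 → 1
5:30pm end M8 → 0
7:00pm start M9 → 1
8:30pm end M9 → 0
Peak is 2, at 8:30am (M2, M3).

2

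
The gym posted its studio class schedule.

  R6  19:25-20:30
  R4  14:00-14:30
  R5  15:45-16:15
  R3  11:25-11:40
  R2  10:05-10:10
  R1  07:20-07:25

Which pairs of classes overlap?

no conflicts

Check each pair: they overlap iff neither finishes before the other starts.
Sorted by start: R1, R2, R3, R4, R5, R6.
R2 starts after R1 ends, so nothing later overlaps R1 either.
R3 starts after R2 ends, so nothing later overlaps R2 either.
R4 starts after R3 ends, so nothing later overlaps R3 either.
R5 starts after R4 ends, so nothing later overlaps R4 either.
R6 starts after R5 ends.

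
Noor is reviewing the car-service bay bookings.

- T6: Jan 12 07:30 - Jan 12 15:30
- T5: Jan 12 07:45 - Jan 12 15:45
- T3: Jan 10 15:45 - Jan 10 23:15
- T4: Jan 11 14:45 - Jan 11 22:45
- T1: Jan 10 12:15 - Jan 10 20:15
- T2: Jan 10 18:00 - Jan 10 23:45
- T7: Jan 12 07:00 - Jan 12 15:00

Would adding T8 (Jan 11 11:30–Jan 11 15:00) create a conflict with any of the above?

Yes — it overlaps T4

T1: ends Jan 10 20:15 at or before T8 starts Jan 11 11:30 → clear.
T3: ends Jan 10 23:15 at or before T8 starts Jan 11 11:30 → clear.
T2: ends Jan 10 23:45 at or before T8 starts Jan 11 11:30 → clear.
T4: starts Jan 11 14:45 before T8 ends Jan 11 15:00, and ends Jan 11 22:45 after T8 starts Jan 11 11:30 → overlap.
T7: starts Jan 12 07:00 at or after T8 ends Jan 11 15:00 → clear.
T6: starts Jan 12 07:30 at or after T8 ends Jan 11 15:00 → clear.
T5: starts Jan 12 07:45 at or after T8 ends Jan 11 15:00 → clear.
T8 overlaps T4.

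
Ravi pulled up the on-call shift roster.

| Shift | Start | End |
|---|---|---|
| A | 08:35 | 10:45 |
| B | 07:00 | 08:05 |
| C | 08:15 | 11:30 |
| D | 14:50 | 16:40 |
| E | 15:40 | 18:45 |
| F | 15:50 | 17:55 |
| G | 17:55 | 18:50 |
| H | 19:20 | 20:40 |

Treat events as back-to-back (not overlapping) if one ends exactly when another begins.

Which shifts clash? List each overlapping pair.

A & C, D & E, D & F, E & F, E & G

Sorted by start: B, C, A, D, E, F, G, H.
C starts after B ends, so nothing later overlaps B either.
A starts before C ends → C and A overlap.
D starts after C ends, so nothing later overlaps C either.
D starts after A ends, so nothing later overlaps A either.
E starts before D ends → D and E overlap.
F starts before D ends → D and F overlap.
G starts after D ends, so nothing later overlaps D either.
F starts before E ends → E and F overlap.
G starts before E ends → E and G overlap.
H starts after E ends.
G starts exactly when F ends (back-to-back, no overlap), so nothing later overlaps F either.
H starts after G ends.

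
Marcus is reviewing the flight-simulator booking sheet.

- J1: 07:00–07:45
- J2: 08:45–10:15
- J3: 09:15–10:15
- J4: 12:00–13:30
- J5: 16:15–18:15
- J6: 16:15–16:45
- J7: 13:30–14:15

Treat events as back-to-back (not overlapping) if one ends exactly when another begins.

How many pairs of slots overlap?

2

Sorted by start: J1, J2, J3, J4, J7, J5, J6.
J2 starts after J1 ends; J1 is clear from here.
J3 starts before J2 ends → J2 and J3 overlap.
J4 starts after J2 ends; J2 is clear from here.
J4 starts after J3 ends; J3 is clear from here.
J7 starts exactly when J4 ends (back-to-back, no overlap); J4 is clear from here.
J5 starts after J7 ends; J7 is clear from here.
J6 starts before J5 ends → J5 and J6 overlap.
Overlapping pairs: J2 & J3, J5 & J6 — 2 in total.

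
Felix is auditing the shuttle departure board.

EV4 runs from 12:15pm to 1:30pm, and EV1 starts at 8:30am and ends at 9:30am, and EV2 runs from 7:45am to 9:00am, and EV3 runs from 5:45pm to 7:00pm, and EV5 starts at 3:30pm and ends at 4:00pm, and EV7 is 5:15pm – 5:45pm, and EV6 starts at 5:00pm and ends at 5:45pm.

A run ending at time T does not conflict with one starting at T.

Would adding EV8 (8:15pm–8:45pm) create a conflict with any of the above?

EV2: ends 9:00am at or before EV8 starts 8:15pm → clear.
EV1: ends 9:30am at or before EV8 starts 8:15pm → clear.
EV4: ends 1:30pm at or before EV8 starts 8:15pm → clear.
EV5: ends 4:00pm at or before EV8 starts 8:15pm → clear.
EV6: ends 5:45pm at or before EV8 starts 8:15pm → clear.
EV7: ends 5:45pm at or before EV8 starts 8:15pm → clear.
EV3: ends 7:00pm at or before EV8 starts 8:15pm → clear.

No — it doesn't clash with anything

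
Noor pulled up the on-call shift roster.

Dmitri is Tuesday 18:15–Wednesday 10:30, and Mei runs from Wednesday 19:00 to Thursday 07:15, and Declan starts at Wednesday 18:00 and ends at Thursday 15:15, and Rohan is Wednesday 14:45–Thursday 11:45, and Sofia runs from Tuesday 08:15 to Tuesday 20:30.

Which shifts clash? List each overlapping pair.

Declan & Mei, Declan & Rohan, Dmitri & Sofia, Mei & Rohan

Two intervals overlap when each starts before the other ends.
Sorted by start: Sofia, Dmitri, Rohan, Declan, Mei.
Dmitri starts before Sofia ends → Sofia and Dmitri overlap.
Rohan starts after Sofia ends, so Sofia has no further overlaps.
Rohan starts after Dmitri ends, so Dmitri has no further overlaps.
Declan starts before Rohan ends → Rohan and Declan overlap.
Mei starts before Rohan ends → Rohan and Mei overlap.
Mei starts before Declan ends → Declan and Mei overlap.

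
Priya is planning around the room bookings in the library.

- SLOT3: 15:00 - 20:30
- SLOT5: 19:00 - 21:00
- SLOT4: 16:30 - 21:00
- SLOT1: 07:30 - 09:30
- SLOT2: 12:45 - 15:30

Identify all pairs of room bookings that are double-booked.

SLOT2 & SLOT3, SLOT3 & SLOT4, SLOT3 & SLOT5, SLOT4 & SLOT5

Sorted by start: SLOT1, SLOT2, SLOT3, SLOT4, SLOT5.
SLOT2 starts after SLOT1 ends — done with SLOT1.
SLOT3 starts before SLOT2 ends → SLOT2 and SLOT3 overlap.
SLOT4 starts after SLOT2 ends — done with SLOT2.
SLOT4 starts before SLOT3 ends → SLOT3 and SLOT4 overlap.
SLOT5 starts before SLOT3 ends → SLOT3 and SLOT5 overlap.
SLOT5 starts before SLOT4 ends → SLOT4 and SLOT5 overlap.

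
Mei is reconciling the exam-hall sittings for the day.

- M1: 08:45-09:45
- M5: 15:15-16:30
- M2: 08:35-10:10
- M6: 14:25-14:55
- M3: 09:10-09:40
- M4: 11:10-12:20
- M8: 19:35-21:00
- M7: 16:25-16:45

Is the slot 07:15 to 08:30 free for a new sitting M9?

M2: starts 08:35 at or after M9 ends 08:30 → clear.
M1: starts 08:45 at or after M9 ends 08:30 → clear.
M3: starts 09:10 at or after M9 ends 08:30 → clear.
M4: starts 11:10 at or after M9 ends 08:30 → clear.
M6: starts 14:25 at or after M9 ends 08:30 → clear.
M5: starts 15:15 at or after M9 ends 08:30 → clear.
M7: starts 16:25 at or after M9 ends 08:30 → clear.
M8: starts 19:35 at or after M9 ends 08:30 → clear.

Yes — the slot is free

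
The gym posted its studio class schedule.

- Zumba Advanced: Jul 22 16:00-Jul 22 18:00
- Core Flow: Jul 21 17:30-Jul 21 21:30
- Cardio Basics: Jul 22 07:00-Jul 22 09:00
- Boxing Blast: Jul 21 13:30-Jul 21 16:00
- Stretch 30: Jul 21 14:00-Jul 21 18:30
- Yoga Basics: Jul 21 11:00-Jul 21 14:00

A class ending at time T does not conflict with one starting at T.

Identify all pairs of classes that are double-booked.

Two intervals overlap when each starts before the other ends.
Sorted by start: Yoga Basics, Boxing Blast, Stretch 30, Core Flow, Cardio Basics, Zumba Advanced.
Boxing Blast starts before Yoga Basics ends → Yoga Basics and Boxing Blast overlap.
Stretch 30 starts exactly when Yoga Basics ends (back-to-back, no overlap) — done with Yoga Basics.
Stretch 30 starts before Boxing Blast ends → Boxing Blast and Stretch 30 overlap.
Core Flow starts after Boxing Blast ends — done with Boxing Blast.
Core Flow starts before Stretch 30 ends → Stretch 30 and Core Flow overlap.
Cardio Basics starts after Stretch 30 ends — done with Stretch 30.
Cardio Basics starts after Core Flow ends — done with Core Flow.
Zumba Advanced starts after Cardio Basics ends.

Boxing Blast & Stretch 30, Boxing Blast & Yoga Basics, Core Flow & Stretch 30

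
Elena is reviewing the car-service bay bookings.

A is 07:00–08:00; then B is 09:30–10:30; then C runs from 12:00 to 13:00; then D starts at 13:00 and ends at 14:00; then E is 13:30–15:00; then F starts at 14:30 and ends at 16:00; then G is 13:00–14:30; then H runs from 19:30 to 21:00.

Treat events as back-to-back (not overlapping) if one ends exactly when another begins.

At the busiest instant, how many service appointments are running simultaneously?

Sweep the timeline, counting +1 at each start and −1 at each end (ends before starts at a tie):
07:00 start A → 1
08:00 end A → 0
09:30 start B → 1
10:30 end B → 0
12:00 start C → 1
13:00 end C → 0
13:00 start D → 1
13:00 start G → 2
13:30 start E → 3
14:00 end D → 2
14:30 end G → 1
14:30 start F → 2
15:00 end E → 1
16:00 end F → 0
19:30 start H → 1
21:00 end H → 0
Peak is 3, at 13:30 (D, E, G).

3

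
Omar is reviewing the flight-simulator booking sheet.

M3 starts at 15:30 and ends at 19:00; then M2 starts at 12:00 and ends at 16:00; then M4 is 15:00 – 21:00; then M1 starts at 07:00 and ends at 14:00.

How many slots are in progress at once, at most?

Sweep the timeline, counting +1 at each start and −1 at each end (ends before starts at a tie):
07:00 start M1 → 1
12:00 start M2 → 2
14:00 end M1 → 1
15:00 start M4 → 2
15:30 start M3 → 3
16:00 end M2 → 2
19:00 end M3 → 1
21:00 end M4 → 0
Peak is 3, at 15:30 (M2, M3, M4).

3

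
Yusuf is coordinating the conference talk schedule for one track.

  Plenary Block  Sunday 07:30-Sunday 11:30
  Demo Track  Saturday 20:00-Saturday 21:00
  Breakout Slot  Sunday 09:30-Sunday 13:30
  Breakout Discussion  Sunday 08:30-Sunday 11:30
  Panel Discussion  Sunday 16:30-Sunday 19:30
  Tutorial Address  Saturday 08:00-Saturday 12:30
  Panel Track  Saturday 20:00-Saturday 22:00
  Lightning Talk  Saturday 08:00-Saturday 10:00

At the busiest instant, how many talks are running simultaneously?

3

Walk through starts and ends in time order (an end at T is processed before a start at T):
Saturday 08:00 start Lightning Talk → 1
Saturday 08:00 start Tutorial Address → 2
Saturday 10:00 end Lightning Talk → 1
Saturday 12:30 end Tutorial Address → 0
Saturday 20:00 start Demo Track → 1
Saturday 20:00 start Panel Track → 2
Saturday 21:00 end Demo Track → 1
Saturday 22:00 end Panel Track → 0
Sunday 07:30 start Plenary Block → 1
Sunday 08:30 start Breakout Discussion → 2
Sunday 09:30 start Breakout Slot → 3
Sunday 11:30 end Breakout Discussion → 2
Sunday 11:30 end Plenary Block → 1
Sunday 13:30 end Breakout Slot → 0
Sunday 16:30 start Panel Discussion → 1
Sunday 19:30 end Panel Discussion → 0
Peak is 3, at Sunday 09:30 (Breakout Discussion, Breakout Slot, Plenary Block).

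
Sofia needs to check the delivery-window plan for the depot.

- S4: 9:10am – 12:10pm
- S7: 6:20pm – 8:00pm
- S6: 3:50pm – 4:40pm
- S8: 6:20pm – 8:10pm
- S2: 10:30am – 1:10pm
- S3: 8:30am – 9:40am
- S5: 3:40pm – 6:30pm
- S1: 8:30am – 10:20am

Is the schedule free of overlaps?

Two intervals overlap when each starts before the other ends.
Sorted by start: S1, S3, S4, S2, S5, S6, S7, S8.
S3 starts before S1 ends → S1 and S3 overlap.
That's a conflict, so the schedule is not conflict-free.

No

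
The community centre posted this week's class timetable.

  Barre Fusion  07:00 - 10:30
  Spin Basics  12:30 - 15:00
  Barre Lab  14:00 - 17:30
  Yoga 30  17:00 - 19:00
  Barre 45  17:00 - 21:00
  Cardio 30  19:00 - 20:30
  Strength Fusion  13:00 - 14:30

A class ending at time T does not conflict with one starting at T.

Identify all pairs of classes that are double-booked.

Barre 45 & Barre Lab, Barre 45 & Cardio 30, Barre 45 & Yoga 30, Barre Lab & Spin Basics, Barre Lab & Strength Fusion, Barre Lab & Yoga 30, Spin Basics & Strength Fusion

Check each pair: they overlap iff neither finishes before the other starts.
Sorted by start: Barre Fusion, Spin Basics, Strength Fusion, Barre Lab, Yoga 30, Barre 45, Cardio 30.
Spin Basics starts after Barre Fusion ends; Barre Fusion is clear from here.
Strength Fusion starts before Spin Basics ends → Spin Basics and Strength Fusion overlap.
Barre Lab starts before Spin Basics ends → Spin Basics and Barre Lab overlap.
Yoga 30 starts after Spin Basics ends; Spin Basics is clear from here.
Barre Lab starts before Strength Fusion ends → Strength Fusion and Barre Lab overlap.
Yoga 30 starts after Strength Fusion ends; Strength Fusion is clear from here.
Yoga 30 starts before Barre Lab ends → Barre Lab and Yoga 30 overlap.
Barre 45 starts before Barre Lab ends → Barre Lab and Barre 45 overlap.
Cardio 30 starts after Barre Lab ends.
Barre 45 starts before Yoga 30 ends → Yoga 30 and Barre 45 overlap.
Cardio 30 starts exactly when Yoga 30 ends (back-to-back, no overlap).
Cardio 30 starts before Barre 45 ends → Barre 45 and Cardio 30 overlap.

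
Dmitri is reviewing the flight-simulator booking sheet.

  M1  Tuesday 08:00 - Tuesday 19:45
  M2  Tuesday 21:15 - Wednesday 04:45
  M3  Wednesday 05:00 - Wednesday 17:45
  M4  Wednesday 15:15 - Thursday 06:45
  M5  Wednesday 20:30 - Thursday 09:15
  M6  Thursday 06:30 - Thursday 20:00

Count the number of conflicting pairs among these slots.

Sorted by start: M1, M2, M3, M4, M5, M6.
M2 starts after M1 ends; M1 is clear from here.
M3 starts after M2 ends; M2 is clear from here.
M4 starts before M3 ends → M3 and M4 overlap.
M5 starts after M3 ends; M3 is clear from here.
M5 starts before M4 ends → M4 and M5 overlap.
M6 starts before M4 ends → M4 and M6 overlap.
M6 starts before M5 ends → M5 and M6 overlap.
Overlapping pairs: M3 & M4, M4 & M5, M4 & M6, M5 & M6 — 4 in total.

4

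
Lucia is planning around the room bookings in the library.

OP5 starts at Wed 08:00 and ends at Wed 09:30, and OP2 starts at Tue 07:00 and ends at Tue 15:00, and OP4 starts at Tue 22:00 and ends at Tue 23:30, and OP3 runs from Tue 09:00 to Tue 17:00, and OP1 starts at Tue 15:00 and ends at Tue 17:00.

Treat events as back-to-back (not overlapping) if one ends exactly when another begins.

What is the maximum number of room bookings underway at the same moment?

2

Sort all start/end points and keep a running count:
Tue 07:00 start OP2 → 1
Tue 09:00 start OP3 → 2
Tue 15:00 end OP2 → 1
Tue 15:00 start OP1 → 2
Tue 17:00 end OP1 → 1
Tue 17:00 end OP3 → 0
Tue 22:00 start OP4 → 1
Tue 23:30 end OP4 → 0
Wed 08:00 start OP5 → 1
Wed 09:30 end OP5 → 0
Peak is 2, at Tue 09:00 (OP2, OP3).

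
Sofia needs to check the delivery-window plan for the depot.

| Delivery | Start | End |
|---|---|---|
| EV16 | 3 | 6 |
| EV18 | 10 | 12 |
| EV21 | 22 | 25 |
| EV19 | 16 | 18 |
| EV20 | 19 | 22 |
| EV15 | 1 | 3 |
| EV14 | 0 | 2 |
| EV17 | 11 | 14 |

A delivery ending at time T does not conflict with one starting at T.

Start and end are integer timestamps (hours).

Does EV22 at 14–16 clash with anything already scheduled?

No — it doesn't clash with anything

EV14: ends 2 at or before EV22 starts 14 → clear.
EV15: ends 3 at or before EV22 starts 14 → clear.
EV16: ends 6 at or before EV22 starts 14 → clear.
EV18: ends 12 at or before EV22 starts 14 → clear.
EV17: ends 14 at or before EV22 starts 14 → clear.
EV19: starts 16 at or after EV22 ends 16 → clear.
EV20: starts 19 at or after EV22 ends 16 → clear.
EV21: starts 22 at or after EV22 ends 16 → clear.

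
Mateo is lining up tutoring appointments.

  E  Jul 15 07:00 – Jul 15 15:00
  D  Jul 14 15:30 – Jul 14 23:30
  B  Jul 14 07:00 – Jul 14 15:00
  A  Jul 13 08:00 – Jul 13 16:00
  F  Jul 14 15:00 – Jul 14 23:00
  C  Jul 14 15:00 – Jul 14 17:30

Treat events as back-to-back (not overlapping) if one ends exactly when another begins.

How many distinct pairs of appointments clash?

3

Sorted by start: A, B, C, F, D, E.
B starts after A ends, so nothing later overlaps A either.
C starts exactly when B ends (back-to-back, no overlap), so nothing later overlaps B either.
F starts before C ends → C and F overlap.
D starts before C ends → C and D overlap.
E starts after C ends.
D starts before F ends → F and D overlap.
E starts after F ends.
E starts after D ends.
Overlapping pairs: C & D, C & F, D & F — 3 in total.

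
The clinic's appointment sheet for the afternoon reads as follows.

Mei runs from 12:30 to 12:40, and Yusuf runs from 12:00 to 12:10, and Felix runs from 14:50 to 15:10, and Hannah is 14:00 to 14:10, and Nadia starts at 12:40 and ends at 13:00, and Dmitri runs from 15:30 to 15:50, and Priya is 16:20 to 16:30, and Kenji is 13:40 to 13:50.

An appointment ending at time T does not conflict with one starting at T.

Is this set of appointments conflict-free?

Yes

Check each pair: they overlap iff neither finishes before the other starts.
Sorted by start: Yusuf, Mei, Nadia, Kenji, Hannah, Felix, Dmitri, Priya.
Mei starts after Yusuf ends, so nothing later overlaps Yusuf either.
Nadia starts exactly when Mei ends (back-to-back, no overlap), so nothing later overlaps Mei either.
Kenji starts after Nadia ends, so nothing later overlaps Nadia either.
Hannah starts after Kenji ends, so nothing later overlaps Kenji either.
Felix starts after Hannah ends, so nothing later overlaps Hannah either.
Dmitri starts after Felix ends, so nothing later overlaps Felix either.
Priya starts after Dmitri ends.
Every pair is clear; the schedule has no overlaps.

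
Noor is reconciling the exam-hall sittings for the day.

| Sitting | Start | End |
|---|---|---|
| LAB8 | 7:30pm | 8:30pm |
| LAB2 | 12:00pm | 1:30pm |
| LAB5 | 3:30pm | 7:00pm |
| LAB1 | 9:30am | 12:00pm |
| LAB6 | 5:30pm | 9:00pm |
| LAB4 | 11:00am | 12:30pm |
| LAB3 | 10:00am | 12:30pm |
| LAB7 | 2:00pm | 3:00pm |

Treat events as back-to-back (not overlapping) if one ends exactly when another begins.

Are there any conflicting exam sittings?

Sorted by start: LAB1, LAB3, LAB4, LAB2, LAB7, LAB5, LAB6, LAB8.
LAB3 starts before LAB1 ends → LAB1 and LAB3 overlap.
That's a conflict, so the schedule is not conflict-free.

Yes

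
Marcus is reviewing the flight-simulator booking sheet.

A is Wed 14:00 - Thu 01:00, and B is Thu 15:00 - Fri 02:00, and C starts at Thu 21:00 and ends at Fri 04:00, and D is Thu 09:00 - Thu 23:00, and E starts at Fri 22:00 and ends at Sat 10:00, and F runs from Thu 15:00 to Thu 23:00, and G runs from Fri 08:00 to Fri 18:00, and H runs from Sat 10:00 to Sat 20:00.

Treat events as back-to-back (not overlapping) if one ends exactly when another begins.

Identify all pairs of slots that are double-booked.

Two intervals overlap when each starts before the other ends.
Sorted by start: A, D, B, F, C, G, E, H.
D starts after A ends — done with A.
B starts before D ends → D and B overlap.
F starts before D ends → D and F overlap.
C starts before D ends → D and C overlap.
G starts after D ends — done with D.
F starts before B ends → B and F overlap.
C starts before B ends → B and C overlap.
G starts after B ends — done with B.
C starts before F ends → F and C overlap.
G starts after F ends — done with F.
G starts after C ends — done with C.
E starts after G ends — done with G.
H starts exactly when E ends (back-to-back, no overlap).

B & C, B & D, B & F, C & D, C & F, D & F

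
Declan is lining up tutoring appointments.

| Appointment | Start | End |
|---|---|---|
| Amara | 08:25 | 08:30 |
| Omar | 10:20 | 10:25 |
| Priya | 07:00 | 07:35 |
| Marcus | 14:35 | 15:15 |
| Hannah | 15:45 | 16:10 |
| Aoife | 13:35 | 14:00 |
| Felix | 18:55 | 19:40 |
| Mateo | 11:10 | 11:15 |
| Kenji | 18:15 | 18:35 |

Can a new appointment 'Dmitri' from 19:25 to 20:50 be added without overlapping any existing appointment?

No — it overlaps Felix

Priya: ends 07:35 at or before Dmitri starts 19:25 → clear.
Amara: ends 08:30 at or before Dmitri starts 19:25 → clear.
Omar: ends 10:25 at or before Dmitri starts 19:25 → clear.
Mateo: ends 11:15 at or before Dmitri starts 19:25 → clear.
Aoife: ends 14:00 at or before Dmitri starts 19:25 → clear.
Marcus: ends 15:15 at or before Dmitri starts 19:25 → clear.
Hannah: ends 16:10 at or before Dmitri starts 19:25 → clear.
Kenji: ends 18:35 at or before Dmitri starts 19:25 → clear.
Felix: starts 18:55 before Dmitri ends 20:50, and ends 19:40 after Dmitri starts 19:25 → overlap.
Dmitri overlaps Felix.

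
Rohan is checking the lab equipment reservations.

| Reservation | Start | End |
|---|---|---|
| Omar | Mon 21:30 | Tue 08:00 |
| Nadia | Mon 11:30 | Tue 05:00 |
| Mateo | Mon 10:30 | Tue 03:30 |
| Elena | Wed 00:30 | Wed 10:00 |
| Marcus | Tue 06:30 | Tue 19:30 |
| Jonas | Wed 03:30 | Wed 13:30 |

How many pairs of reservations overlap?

Sorted by start: Mateo, Nadia, Omar, Marcus, Elena, Jonas.
Nadia starts before Mateo ends → Mateo and Nadia overlap.
Omar starts before Mateo ends → Mateo and Omar overlap.
Marcus starts after Mateo ends, so nothing later overlaps Mateo either.
Omar starts before Nadia ends → Nadia and Omar overlap.
Marcus starts after Nadia ends, so nothing later overlaps Nadia either.
Marcus starts before Omar ends → Omar and Marcus overlap.
Elena starts after Omar ends, so nothing later overlaps Omar either.
Elena starts after Marcus ends, so nothing later overlaps Marcus either.
Jonas starts before Elena ends → Elena and Jonas overlap.
Overlapping pairs: Elena & Jonas, Marcus & Omar, Mateo & Nadia, Mateo & Omar, Nadia & Omar — 5 in total.

5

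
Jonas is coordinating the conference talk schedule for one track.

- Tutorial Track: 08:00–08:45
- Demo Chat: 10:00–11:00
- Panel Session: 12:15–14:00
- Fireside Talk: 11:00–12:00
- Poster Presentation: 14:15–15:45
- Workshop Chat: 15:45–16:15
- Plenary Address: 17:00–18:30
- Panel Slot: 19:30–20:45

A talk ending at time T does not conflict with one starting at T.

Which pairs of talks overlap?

Check each pair: they overlap iff neither finishes before the other starts.
Sorted by start: Tutorial Track, Demo Chat, Fireside Talk, Panel Session, Poster Presentation, Workshop Chat, Plenary Address, Panel Slot.
Demo Chat starts after Tutorial Track ends, so nothing later overlaps Tutorial Track either.
Fireside Talk starts exactly when Demo Chat ends (back-to-back, no overlap), so nothing later overlaps Demo Chat either.
Panel Session starts after Fireside Talk ends, so nothing later overlaps Fireside Talk either.
Poster Presentation starts after Panel Session ends, so nothing later overlaps Panel Session either.
Workshop Chat starts exactly when Poster Presentation ends (back-to-back, no overlap), so nothing later overlaps Poster Presentation either.
Plenary Address starts after Workshop Chat ends, so nothing later overlaps Workshop Chat either.
Panel Slot starts after Plenary Address ends.

none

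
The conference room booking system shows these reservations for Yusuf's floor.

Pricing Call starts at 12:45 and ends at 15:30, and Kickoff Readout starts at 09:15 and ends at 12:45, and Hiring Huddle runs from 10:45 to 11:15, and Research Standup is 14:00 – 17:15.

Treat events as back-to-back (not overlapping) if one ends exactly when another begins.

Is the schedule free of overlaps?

No

Sorted by start: Kickoff Readout, Hiring Huddle, Pricing Call, Research Standup.
Hiring Huddle starts before Kickoff Readout ends → Kickoff Readout and Hiring Huddle overlap.
That's a conflict, so the schedule is not conflict-free.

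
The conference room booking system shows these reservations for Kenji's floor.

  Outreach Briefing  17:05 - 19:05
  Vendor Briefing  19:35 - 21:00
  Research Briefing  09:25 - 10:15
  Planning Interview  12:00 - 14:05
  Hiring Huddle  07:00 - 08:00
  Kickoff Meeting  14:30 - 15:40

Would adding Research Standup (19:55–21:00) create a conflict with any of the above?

Hiring Huddle: ends 08:00 at or before Research Standup starts 19:55 → clear.
Research Briefing: ends 10:15 at or before Research Standup starts 19:55 → clear.
Planning Interview: ends 14:05 at or before Research Standup starts 19:55 → clear.
Kickoff Meeting: ends 15:40 at or before Research Standup starts 19:55 → clear.
Outreach Briefing: ends 19:05 at or before Research Standup starts 19:55 → clear.
Vendor Briefing: starts 19:35 before Research Standup ends 21:00, and ends 21:00 after Research Standup starts 19:55 → overlap.
Research Standup overlaps Vendor Briefing.

Yes — it overlaps Vendor Briefing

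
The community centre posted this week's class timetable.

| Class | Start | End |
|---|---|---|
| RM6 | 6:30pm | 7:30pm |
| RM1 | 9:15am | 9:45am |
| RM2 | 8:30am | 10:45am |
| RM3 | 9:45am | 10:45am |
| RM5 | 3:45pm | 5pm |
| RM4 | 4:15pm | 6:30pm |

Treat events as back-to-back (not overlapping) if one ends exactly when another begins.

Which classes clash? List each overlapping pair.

Check each pair: they overlap iff neither finishes before the other starts.
Sorted by start: RM2, RM1, RM3, RM5, RM4, RM6.
RM1 starts before RM2 ends → RM2 and RM1 overlap.
RM3 starts before RM2 ends → RM2 and RM3 overlap.
RM5 starts after RM2 ends, so RM2 has no further overlaps.
RM3 starts exactly when RM1 ends (back-to-back, no overlap), so RM1 has no further overlaps.
RM5 starts after RM3 ends, so RM3 has no further overlaps.
RM4 starts before RM5 ends → RM5 and RM4 overlap.
RM6 starts after RM5 ends.
RM6 starts exactly when RM4 ends (back-to-back, no overlap).

RM1 & RM2, RM2 & RM3, RM4 & RM5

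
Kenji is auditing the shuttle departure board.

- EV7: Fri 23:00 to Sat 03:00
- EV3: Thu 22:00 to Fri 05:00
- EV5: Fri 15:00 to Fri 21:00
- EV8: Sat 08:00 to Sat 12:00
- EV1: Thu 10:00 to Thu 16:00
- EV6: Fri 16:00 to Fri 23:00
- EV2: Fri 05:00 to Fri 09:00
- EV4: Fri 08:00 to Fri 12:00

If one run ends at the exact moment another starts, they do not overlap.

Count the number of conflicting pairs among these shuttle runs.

2

Check each pair: they overlap iff neither finishes before the other starts.
Sorted by start: EV1, EV3, EV2, EV4, EV5, EV6, EV7, EV8.
EV3 starts after EV1 ends; EV1 is clear from here.
EV2 starts exactly when EV3 ends (back-to-back, no overlap); EV3 is clear from here.
EV4 starts before EV2 ends → EV2 and EV4 overlap.
EV5 starts after EV2 ends; EV2 is clear from here.
EV5 starts after EV4 ends; EV4 is clear from here.
EV6 starts before EV5 ends → EV5 and EV6 overlap.
EV7 starts after EV5 ends; EV5 is clear from here.
EV7 starts exactly when EV6 ends (back-to-back, no overlap); EV6 is clear from here.
EV8 starts after EV7 ends.
Overlapping pairs: EV2 & EV4, EV5 & EV6 — 2 in total.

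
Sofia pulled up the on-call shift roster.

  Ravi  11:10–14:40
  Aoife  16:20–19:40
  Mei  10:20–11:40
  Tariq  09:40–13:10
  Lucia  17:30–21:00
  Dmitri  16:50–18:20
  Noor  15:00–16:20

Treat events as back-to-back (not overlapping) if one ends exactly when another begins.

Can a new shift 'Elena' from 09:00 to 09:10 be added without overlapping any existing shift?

Tariq: starts 09:40 at or after Elena ends 09:10 → clear.
Mei: starts 10:20 at or after Elena ends 09:10 → clear.
Ravi: starts 11:10 at or after Elena ends 09:10 → clear.
Noor: starts 15:00 at or after Elena ends 09:10 → clear.
Aoife: starts 16:20 at or after Elena ends 09:10 → clear.
Dmitri: starts 16:50 at or after Elena ends 09:10 → clear.
Lucia: starts 17:30 at or after Elena ends 09:10 → clear.

Yes — the slot is free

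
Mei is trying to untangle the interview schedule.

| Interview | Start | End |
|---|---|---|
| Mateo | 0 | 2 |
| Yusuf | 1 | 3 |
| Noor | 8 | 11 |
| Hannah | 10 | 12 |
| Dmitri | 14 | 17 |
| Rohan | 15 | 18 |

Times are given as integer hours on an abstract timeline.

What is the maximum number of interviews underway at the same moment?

Sweep the timeline, counting +1 at each start and −1 at each end (ends before starts at a tie):
0 start Mateo → 1
1 start Yusuf → 2
2 end Mateo → 1
3 end Yusuf → 0
8 start Noor → 1
10 start Hannah → 2
11 end Noor → 1
12 end Hannah → 0
14 start Dmitri → 1
15 start Rohan → 2
17 end Dmitri → 1
18 end Rohan → 0
Peak is 2, at 1 (Mateo, Yusuf).

2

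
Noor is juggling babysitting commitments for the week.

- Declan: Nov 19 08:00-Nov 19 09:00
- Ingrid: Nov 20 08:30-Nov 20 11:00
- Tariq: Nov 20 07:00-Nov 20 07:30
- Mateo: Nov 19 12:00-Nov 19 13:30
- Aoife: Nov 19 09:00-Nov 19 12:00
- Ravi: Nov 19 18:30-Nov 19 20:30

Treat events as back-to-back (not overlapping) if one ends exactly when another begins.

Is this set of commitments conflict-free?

Yes

Sorted by start: Declan, Aoife, Mateo, Ravi, Tariq, Ingrid.
Aoife starts exactly when Declan ends (back-to-back, no overlap) — done with Declan.
Mateo starts exactly when Aoife ends (back-to-back, no overlap) — done with Aoife.
Ravi starts after Mateo ends — done with Mateo.
Tariq starts after Ravi ends — done with Ravi.
Ingrid starts after Tariq ends.
Every pair is clear; the schedule has no overlaps.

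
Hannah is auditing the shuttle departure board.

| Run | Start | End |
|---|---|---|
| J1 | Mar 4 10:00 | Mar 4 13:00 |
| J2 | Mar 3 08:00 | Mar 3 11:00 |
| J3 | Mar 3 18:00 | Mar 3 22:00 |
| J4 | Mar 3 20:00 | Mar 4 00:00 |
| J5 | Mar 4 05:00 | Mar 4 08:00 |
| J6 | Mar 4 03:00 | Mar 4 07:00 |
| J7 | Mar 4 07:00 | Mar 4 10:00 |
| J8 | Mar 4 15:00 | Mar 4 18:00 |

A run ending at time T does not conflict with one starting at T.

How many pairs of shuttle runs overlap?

Sorted by start: J2, J3, J4, J6, J5, J7, J1, J8.
J3 starts after J2 ends — done with J2.
J4 starts before J3 ends → J3 and J4 overlap.
J6 starts after J3 ends — done with J3.
J6 starts after J4 ends — done with J4.
J5 starts before J6 ends → J6 and J5 overlap.
J7 starts exactly when J6 ends (back-to-back, no overlap) — done with J6.
J7 starts before J5 ends → J5 and J7 overlap.
J1 starts after J5 ends — done with J5.
J1 starts exactly when J7 ends (back-to-back, no overlap) — done with J7.
J8 starts after J1 ends.
Overlapping pairs: J3 & J4, J5 & J6, J5 & J7 — 3 in total.

3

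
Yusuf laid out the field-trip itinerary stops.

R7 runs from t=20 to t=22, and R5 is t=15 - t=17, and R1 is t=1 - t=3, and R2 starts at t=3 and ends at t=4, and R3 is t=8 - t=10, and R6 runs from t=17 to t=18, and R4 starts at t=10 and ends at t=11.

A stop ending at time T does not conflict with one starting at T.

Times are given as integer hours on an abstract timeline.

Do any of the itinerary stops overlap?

No

Sorted by start: R1, R2, R3, R4, R5, R6, R7.
R2 starts exactly when R1 ends (back-to-back, no overlap); R1 is clear from here.
R3 starts after R2 ends; R2 is clear from here.
R4 starts exactly when R3 ends (back-to-back, no overlap); R3 is clear from here.
R5 starts after R4 ends; R4 is clear from here.
R6 starts exactly when R5 ends (back-to-back, no overlap); R5 is clear from here.
R7 starts after R6 ends.
Every pair is clear; the schedule has no overlaps.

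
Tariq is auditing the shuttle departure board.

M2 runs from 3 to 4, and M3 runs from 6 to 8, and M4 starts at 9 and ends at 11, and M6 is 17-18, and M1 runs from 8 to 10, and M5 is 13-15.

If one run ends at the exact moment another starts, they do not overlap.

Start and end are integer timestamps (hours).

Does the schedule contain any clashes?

Yes

Sorted by start: M2, M3, M1, M4, M5, M6.
M3 starts after M2 ends — done with M2.
M1 starts exactly when M3 ends (back-to-back, no overlap) — done with M3.
M4 starts before M1 ends → M1 and M4 overlap.
That's a conflict, so the schedule is not conflict-free.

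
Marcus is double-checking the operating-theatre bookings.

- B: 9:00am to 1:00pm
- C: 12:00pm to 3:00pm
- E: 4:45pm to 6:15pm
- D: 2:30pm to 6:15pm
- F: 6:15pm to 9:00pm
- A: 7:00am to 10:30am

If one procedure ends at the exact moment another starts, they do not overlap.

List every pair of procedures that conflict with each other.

Check each pair: they overlap iff neither finishes before the other starts.
Sorted by start: A, B, C, D, E, F.
B starts before A ends → A and B overlap.
C starts after A ends — done with A.
C starts before B ends → B and C overlap.
D starts after B ends — done with B.
D starts before C ends → C and D overlap.
E starts after C ends — done with C.
E starts before D ends → D and E overlap.
F starts exactly when D ends (back-to-back, no overlap).
F starts exactly when E ends (back-to-back, no overlap).

A & B, B & C, C & D, D & E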